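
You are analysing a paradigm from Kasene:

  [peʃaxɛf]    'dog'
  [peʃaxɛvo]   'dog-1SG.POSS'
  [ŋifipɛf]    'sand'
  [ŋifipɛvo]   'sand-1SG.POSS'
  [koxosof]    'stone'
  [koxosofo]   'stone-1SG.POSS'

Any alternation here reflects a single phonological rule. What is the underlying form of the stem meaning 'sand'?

/ŋifipɛv/

In [ŋifipɛf] and [ŋifipɛvo] the final segment of 'sand' alternates: [f] ~ [v].
If /f/ were underlying and a rule turned it into [v] before the 1SG.POSS suffix, 'stone' would also alternate; but it has [f] in both [koxosof] and [koxosofo].
Therefore /v/ is basic and [f] is derived by word-final obstruent devoicing (voiced obstruents become voiceless word-finally).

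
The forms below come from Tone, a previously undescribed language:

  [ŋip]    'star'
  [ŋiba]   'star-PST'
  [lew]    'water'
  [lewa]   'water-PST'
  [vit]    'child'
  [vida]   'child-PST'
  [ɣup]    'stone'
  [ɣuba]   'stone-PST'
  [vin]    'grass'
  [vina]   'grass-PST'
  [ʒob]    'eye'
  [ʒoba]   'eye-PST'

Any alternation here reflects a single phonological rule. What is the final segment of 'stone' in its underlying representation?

/p/

'stone' shows [p] ~ [b] at the end of the stem ([ɣup] vs [ɣuba]).
If /b/ were underlying and a rule turned it into [p] in isolation, 'eye' would also alternate; but it has [b] in both [ʒob] and [ʒoba].
The alternation reflects intervocalic voicing: voiceless stops become voiced between vowels. /p/ is underlying.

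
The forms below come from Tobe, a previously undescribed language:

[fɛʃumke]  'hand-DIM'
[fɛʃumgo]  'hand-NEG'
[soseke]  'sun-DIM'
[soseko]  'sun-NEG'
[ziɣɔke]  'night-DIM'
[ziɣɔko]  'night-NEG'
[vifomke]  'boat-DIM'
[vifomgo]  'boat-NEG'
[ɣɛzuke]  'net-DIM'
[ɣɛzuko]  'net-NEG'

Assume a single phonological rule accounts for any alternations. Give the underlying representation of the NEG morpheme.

/-go/

The NEG suffix surfaces as [-go] and [-ko], depending on the final segment of the stem.
The DIM suffix, which begins with [k], is invariant after every stem; so [k] is not altered by any rule here.
The NEG suffix is therefore /-go/ underlyingly, with post-vocalic devoicing: voiced stops become voiceless after a vowel.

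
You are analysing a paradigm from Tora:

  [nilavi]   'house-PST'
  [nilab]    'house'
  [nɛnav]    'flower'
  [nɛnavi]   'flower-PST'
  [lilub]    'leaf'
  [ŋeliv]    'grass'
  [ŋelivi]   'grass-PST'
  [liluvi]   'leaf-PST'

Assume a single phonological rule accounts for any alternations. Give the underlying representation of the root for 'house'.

The root 'house' surfaces as [nilab] and [nilavi], with a stem-final [b] ~ [v] alternation.
The stem 'flower' ([nɛnav], [nɛnavi]) shows [v] unchanged in both environments, so [v] cannot be basic with [b] derived in isolation.
So /b/ is underlying, and a rule of intervocalic spirantization — voiced stops become fricatives between vowels — gives [v].

/nilab/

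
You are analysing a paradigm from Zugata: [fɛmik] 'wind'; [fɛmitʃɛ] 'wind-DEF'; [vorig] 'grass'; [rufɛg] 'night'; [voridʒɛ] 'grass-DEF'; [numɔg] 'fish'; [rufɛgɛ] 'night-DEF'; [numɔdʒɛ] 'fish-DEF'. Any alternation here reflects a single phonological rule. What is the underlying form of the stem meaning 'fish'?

In [numɔg] and [numɔdʒɛ] the final segment of 'fish' alternates: [g] ~ [dʒ].
Compare 'night', with invariant [g] in [rufɛg] and [rufɛgɛ]: an analysis with underlying /g/ and a rule producing [dʒ] before the DEF suffix would wrongly predict alternation here too.
Therefore /dʒ/ is basic and [g] is derived by depalatalization (palato-alveolar /tʃ/ and /dʒ/ become [k] and [g] when no front vowel follows).
The underlying form of 'fish' is therefore /numɔdʒ/.

/numɔdʒ/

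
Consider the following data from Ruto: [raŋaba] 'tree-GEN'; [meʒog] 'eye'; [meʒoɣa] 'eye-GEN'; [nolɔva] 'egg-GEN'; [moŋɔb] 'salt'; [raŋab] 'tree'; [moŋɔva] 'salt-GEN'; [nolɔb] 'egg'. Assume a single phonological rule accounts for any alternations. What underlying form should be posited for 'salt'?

/moŋɔv/

The stem for 'salt' ends in [v] in [moŋɔva] but [b] in [moŋɔb].
The stem 'tree' ([raŋaba], [raŋab]) shows [b] unchanged in both environments, so [b] cannot be basic with [v] derived before the GEN suffix.
So /v/ is underlying, and a rule of word-final hardening — voiced fricatives become stops word-finally — gives [b].
So 'salt' = /moŋɔv/.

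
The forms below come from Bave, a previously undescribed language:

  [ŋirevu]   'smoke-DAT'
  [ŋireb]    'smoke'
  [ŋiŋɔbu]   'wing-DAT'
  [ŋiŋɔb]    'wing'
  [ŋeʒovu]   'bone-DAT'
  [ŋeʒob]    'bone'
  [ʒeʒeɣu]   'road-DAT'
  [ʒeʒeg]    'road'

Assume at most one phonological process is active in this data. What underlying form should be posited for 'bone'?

In [ŋeʒovu] and [ŋeʒob] the final segment of 'bone' alternates: [v] ~ [b].
Compare 'wing', with invariant [b] in [ŋiŋɔbu] and [ŋiŋɔb]: an analysis with underlying /b/ and a rule producing [v] before the DAT suffix would wrongly predict alternation here too.
So /v/ is underlying, and a rule of word-final hardening — voiced fricatives become stops word-finally — gives [b].

/ŋeʒov/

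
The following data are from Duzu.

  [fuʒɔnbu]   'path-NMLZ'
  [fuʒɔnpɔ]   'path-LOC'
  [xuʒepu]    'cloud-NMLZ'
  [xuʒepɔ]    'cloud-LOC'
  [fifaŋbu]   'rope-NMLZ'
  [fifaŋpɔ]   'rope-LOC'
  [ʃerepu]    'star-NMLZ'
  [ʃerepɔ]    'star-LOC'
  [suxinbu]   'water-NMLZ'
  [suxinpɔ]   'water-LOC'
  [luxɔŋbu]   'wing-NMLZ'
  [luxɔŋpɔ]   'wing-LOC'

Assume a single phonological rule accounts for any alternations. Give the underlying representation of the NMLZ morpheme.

/-bu/

The NMLZ suffix surfaces as [-bu] and [-pu], depending on the final segment of the stem.
The LOC suffix, which begins with [p], is invariant after every stem; so [p] is not altered by any rule here.
So the underlying form is /-bu/, and voiced stops become voiceless after a vowel.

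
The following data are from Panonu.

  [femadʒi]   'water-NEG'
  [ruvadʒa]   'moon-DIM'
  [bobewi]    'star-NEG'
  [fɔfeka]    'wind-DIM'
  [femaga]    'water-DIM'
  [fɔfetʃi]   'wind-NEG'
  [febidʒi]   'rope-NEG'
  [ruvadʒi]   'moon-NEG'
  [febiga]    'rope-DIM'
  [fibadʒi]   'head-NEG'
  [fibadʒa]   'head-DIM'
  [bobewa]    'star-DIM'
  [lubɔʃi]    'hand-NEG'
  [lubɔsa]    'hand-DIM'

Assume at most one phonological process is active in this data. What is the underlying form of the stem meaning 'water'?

/femag/

'water' shows [g] ~ [dʒ] at the end of the stem ([femaga] vs [femadʒi]).
But 'head' keeps [dʒ] in both environments ([fibadʒa], [fibadʒi]), so there is no rule changing /dʒ/ to [g] before the DIM suffix.
The alternation reflects palatalization before a front vowel: /k/, /g/ and /s/ become palato-alveolar [tʃ], [dʒ] and [ʃ] before a front vowel. /g/ is underlying.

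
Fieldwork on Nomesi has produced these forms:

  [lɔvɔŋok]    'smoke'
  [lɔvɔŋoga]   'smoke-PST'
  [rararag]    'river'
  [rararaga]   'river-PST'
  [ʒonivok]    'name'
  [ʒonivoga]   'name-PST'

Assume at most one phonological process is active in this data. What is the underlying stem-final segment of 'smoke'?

The stem for 'smoke' ends in [k] in [lɔvɔŋok] but [g] in [lɔvɔŋoga].
The stem 'river' ([rararag], [rararaga]) shows [g] unchanged in both environments, so [g] cannot be basic with [k] derived in isolation.
The alternation reflects intervocalic voicing: voiceless stops become voiced between vowels. /k/ is underlying.

/k/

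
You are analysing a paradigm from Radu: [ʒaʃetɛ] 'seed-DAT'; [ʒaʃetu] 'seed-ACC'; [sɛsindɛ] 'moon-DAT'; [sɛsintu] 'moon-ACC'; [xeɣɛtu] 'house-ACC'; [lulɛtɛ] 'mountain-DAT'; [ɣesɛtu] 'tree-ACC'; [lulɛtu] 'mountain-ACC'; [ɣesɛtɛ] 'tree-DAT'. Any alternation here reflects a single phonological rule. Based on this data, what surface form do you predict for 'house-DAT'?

The DAT morpheme has two allomorphs, [-dɛ] and [-tɛ].
The ACC suffix, which begins with [t], is invariant after every stem; so [t] is not altered by any rule here.
So the underlying form is /-dɛ/, and voiced stops become voiceless after a vowel.
After 'house', which ends in a vowel, the suffix surfaces as [-tɛ], giving [xeɣɛtɛ].

[xeɣɛtɛ]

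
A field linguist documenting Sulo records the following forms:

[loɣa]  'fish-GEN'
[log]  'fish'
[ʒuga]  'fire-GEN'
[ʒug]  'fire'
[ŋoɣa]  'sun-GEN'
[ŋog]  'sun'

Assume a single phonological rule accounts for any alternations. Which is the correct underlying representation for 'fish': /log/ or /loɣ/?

/loɣ/

The stem for 'fish' ends in [ɣ] in [loɣa] but [g] in [log].
The stem 'fire' ([ʒuga], [ʒug]) shows [g] unchanged in both environments, so [g] cannot be basic with [ɣ] derived before the GEN suffix.
The underlying segment must be /ɣ/; voiced fricatives become stops word-finally, yielding [g] there.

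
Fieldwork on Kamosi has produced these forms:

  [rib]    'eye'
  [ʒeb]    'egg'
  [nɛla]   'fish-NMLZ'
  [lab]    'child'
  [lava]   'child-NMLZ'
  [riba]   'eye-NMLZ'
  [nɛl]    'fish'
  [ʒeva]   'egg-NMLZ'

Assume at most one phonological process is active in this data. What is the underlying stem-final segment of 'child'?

/v/

In [lava] and [lab] the final segment of 'child' alternates: [v] ~ [b].
If /b/ were underlying and a rule turned it into [v] before the NMLZ suffix, 'eye' would also alternate; but it has [b] in both [riba] and [rib].
The alternation reflects word-final hardening: voiced fricatives become stops word-finally. /v/ is underlying.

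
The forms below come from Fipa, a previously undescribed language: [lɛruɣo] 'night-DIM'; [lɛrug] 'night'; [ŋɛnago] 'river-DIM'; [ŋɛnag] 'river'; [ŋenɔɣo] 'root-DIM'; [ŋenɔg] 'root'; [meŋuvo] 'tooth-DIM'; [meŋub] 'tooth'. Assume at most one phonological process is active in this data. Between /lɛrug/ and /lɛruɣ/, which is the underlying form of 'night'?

/lɛruɣ/

The root 'night' surfaces as [lɛruɣo] and [lɛrug], with a stem-final [ɣ] ~ [g] alternation.
If /g/ were underlying and a rule turned it into [ɣ] before the DIM suffix, 'river' would also alternate; but it has [g] in both [ŋɛnago] and [ŋɛnag].
So /ɣ/ is underlying, and a rule of word-final hardening — voiced fricatives become stops word-finally — gives [g].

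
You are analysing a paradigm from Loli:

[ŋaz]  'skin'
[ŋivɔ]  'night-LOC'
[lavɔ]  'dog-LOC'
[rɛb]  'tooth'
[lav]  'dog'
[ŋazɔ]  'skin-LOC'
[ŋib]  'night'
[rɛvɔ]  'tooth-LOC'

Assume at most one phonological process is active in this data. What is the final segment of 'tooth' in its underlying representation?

In [rɛb] and [rɛvɔ] the final segment of 'tooth' alternates: [b] ~ [v].
But 'dog' keeps [v] in both environments ([lav], [lavɔ]), so there is no rule changing /v/ to [b] in isolation.
The alternation reflects intervocalic spirantization: voiced stops become fricatives between vowels. /b/ is underlying.

/b/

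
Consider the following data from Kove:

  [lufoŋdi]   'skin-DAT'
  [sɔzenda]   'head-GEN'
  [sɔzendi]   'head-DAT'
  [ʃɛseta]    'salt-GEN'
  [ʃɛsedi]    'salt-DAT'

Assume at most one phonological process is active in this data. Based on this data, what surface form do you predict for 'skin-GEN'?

[lufoŋda]

The GEN morpheme has two allomorphs, [-da] and [-ta].
The DAT suffix, which begins with [d], is invariant after every stem; so [d] is not altered by any rule here.
So the underlying form is /-ta/, and voiceless stops become voiced after a nasal.
After 'skin', which ends in a nasal, the suffix surfaces as [-da], giving [lufoŋda].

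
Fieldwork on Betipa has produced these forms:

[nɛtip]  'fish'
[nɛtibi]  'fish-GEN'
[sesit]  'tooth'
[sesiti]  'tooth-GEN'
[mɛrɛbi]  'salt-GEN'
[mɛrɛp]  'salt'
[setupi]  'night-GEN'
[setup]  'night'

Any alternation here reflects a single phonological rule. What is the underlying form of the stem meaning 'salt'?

/mɛrɛb/

'salt' shows [p] ~ [b] at the end of the stem ([mɛrɛp] vs [mɛrɛbi]).
If /p/ were underlying and a rule turned it into [b] before the GEN suffix, 'night' would also alternate; but it has [p] in both [setup] and [setupi].
Therefore /b/ is basic and [p] is derived by word-final obstruent devoicing (voiced obstruents become voiceless word-finally).
The underlying form of 'salt' is therefore /mɛrɛb/.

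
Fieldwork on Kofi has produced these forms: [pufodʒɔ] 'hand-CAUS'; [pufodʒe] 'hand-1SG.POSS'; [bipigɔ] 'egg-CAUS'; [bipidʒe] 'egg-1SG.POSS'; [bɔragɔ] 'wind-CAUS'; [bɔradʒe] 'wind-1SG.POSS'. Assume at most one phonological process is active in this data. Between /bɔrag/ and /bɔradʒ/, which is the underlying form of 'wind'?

/bɔrag/

'wind' shows [g] ~ [dʒ] at the end of the stem ([bɔragɔ] vs [bɔradʒe]).
But 'hand' keeps [dʒ] in both environments ([pufodʒɔ], [pufodʒe]), so there is no rule changing /dʒ/ to [g] before the CAUS suffix.
The underlying segment must be /g/; /g/ becomes palato-alveolar [dʒ] before a front vowel, yielding [dʒ] there.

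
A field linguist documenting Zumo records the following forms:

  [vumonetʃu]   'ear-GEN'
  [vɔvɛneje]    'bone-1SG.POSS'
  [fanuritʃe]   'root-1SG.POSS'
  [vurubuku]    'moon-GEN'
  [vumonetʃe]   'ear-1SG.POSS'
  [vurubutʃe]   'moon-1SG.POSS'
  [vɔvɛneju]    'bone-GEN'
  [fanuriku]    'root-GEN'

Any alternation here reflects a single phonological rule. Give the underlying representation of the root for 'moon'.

'moon' shows [tʃ] ~ [k] at the end of the stem ([vurubutʃe] vs [vurubuku]).
The stem 'ear' ([vumonetʃe], [vumonetʃu]) shows [tʃ] unchanged in both environments, so [tʃ] cannot be basic with [k] derived before the GEN suffix.
So /k/ is underlying, and a rule of palatalization before a front vowel — /k/ becomes palato-alveolar [tʃ] before a front vowel — gives [tʃ].
So 'moon' = /vurubuk/.

/vurubuk/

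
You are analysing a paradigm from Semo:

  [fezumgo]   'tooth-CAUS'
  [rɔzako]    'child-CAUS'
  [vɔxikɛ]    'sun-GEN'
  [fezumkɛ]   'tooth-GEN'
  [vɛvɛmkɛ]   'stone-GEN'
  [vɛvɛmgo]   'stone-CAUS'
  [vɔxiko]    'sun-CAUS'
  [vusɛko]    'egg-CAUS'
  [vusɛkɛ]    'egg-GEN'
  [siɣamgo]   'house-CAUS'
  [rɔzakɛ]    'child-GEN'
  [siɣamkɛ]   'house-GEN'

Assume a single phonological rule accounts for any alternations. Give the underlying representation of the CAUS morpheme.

/-go/

The CAUS morpheme has two allomorphs, [-go] and [-ko].
By contrast the GEN suffix keeps its initial [k] throughout — that segment must be underlying.
The CAUS suffix is therefore /-go/ underlyingly, with post-vocalic devoicing: voiced stops become voiceless after a vowel.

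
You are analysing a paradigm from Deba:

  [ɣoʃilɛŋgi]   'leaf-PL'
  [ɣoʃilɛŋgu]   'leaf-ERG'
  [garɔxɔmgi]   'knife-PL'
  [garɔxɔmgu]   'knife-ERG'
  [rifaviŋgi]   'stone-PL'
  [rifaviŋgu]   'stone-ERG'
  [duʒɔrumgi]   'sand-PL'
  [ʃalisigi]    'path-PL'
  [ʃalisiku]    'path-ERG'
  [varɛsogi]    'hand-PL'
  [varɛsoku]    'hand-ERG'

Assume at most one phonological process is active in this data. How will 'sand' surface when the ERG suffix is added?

[duʒɔrumgu]

The ERG suffix surfaces as [-gu] and [-ku], depending on the final segment of the stem.
The PL suffix, which begins with [g], is invariant after every stem; so [g] is not altered by any rule here.
The ERG suffix is therefore /-ku/ underlyingly, with post-nasal voicing: voiceless stops become voiced after a nasal.
After 'sand', which ends in a nasal, the suffix surfaces as [-gu], giving [duʒɔrumgu].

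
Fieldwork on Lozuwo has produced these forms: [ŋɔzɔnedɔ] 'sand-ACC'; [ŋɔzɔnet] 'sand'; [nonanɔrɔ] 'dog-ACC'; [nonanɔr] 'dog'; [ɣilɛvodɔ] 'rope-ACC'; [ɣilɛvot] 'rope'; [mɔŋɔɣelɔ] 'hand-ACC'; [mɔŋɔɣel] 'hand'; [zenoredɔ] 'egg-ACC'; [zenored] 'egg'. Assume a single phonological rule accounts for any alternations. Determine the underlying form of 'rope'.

/ɣilɛvot/

The root 'rope' surfaces as [ɣilɛvodɔ] and [ɣilɛvot], with a stem-final [d] ~ [t] alternation.
The stem 'egg' ([zenoredɔ], [zenored]) shows [d] unchanged in both environments, so [d] cannot be basic with [t] derived in isolation.
So /t/ is underlying, and a rule of intervocalic voicing — voiceless stops become voiced between vowels — gives [d].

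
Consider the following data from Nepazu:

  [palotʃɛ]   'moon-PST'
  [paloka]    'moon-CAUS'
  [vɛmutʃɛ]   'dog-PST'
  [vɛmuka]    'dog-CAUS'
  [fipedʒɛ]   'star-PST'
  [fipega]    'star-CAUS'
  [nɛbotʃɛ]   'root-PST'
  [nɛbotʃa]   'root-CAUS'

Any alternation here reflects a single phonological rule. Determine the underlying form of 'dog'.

/vɛmuk/

'dog' shows [tʃ] ~ [k] at the end of the stem ([vɛmutʃɛ] vs [vɛmuka]).
The stem 'root' ([nɛbotʃɛ], [nɛbotʃa]) shows [tʃ] unchanged in both environments, so [tʃ] cannot be basic with [k] derived before the CAUS suffix.
The alternation reflects palatalization before a front vowel: /k/ and /g/ become palato-alveolar [tʃ] and [dʒ] before a front vowel. /k/ is underlying.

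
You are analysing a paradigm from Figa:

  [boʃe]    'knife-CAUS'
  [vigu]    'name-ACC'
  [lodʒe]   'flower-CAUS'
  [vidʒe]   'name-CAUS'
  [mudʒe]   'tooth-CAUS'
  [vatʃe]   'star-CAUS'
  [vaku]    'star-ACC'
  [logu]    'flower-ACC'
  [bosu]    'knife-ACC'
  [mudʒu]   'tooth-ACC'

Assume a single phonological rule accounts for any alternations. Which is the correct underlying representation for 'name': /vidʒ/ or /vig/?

'name' shows [g] ~ [dʒ] at the end of the stem ([vigu] vs [vidʒe]).
The stem 'tooth' ([mudʒu], [mudʒe]) shows [dʒ] unchanged in both environments, so [dʒ] cannot be basic with [g] derived before the ACC suffix.
Therefore /g/ is basic and [dʒ] is derived by palatalization before a front vowel (/k/, /g/ and /s/ become palato-alveolar [tʃ], [dʒ] and [ʃ] before a front vowel).

/vig/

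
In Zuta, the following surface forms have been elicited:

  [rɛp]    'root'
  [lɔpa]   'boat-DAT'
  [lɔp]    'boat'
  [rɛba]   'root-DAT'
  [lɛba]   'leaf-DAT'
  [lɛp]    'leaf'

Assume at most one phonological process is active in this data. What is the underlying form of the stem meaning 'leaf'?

'leaf' shows [b] ~ [p] at the end of the stem ([lɛba] vs [lɛp]).
The stem 'boat' ([lɔpa], [lɔp]) shows [p] unchanged in both environments, so [p] cannot be basic with [b] derived before the DAT suffix.
Therefore /b/ is basic and [p] is derived by word-final obstruent devoicing (voiced obstruents become voiceless word-finally).

/lɛb/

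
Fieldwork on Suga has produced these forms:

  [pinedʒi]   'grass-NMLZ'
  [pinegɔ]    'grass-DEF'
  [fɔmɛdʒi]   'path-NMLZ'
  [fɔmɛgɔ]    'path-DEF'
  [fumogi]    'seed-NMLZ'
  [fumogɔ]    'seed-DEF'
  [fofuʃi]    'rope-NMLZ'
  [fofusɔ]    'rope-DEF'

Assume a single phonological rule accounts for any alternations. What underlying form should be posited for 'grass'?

/pinedʒ/

'grass' shows [dʒ] ~ [g] at the end of the stem ([pinedʒi] vs [pinegɔ]).
But 'seed' keeps [g] in both environments ([fumogi], [fumogɔ]), so there is no rule changing /g/ to [dʒ] before the NMLZ suffix.
Therefore /dʒ/ is basic and [g] is derived by depalatalization (palato-alveolar /dʒ/ and /ʃ/ become [g] and [s] when no front vowel follows).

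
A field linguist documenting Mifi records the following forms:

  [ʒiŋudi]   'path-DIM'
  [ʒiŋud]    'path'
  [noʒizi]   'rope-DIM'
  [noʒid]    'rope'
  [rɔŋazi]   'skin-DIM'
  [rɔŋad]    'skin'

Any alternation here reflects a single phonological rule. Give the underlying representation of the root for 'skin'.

/rɔŋaz/

The stem for 'skin' ends in [z] in [rɔŋazi] but [d] in [rɔŋad].
If /d/ were underlying and a rule turned it into [z] before the DIM suffix, 'path' would also alternate; but it has [d] in both [ʒiŋudi] and [ʒiŋud].
So /z/ is underlying, and a rule of word-final hardening — voiced fricatives become stops word-finally — gives [d].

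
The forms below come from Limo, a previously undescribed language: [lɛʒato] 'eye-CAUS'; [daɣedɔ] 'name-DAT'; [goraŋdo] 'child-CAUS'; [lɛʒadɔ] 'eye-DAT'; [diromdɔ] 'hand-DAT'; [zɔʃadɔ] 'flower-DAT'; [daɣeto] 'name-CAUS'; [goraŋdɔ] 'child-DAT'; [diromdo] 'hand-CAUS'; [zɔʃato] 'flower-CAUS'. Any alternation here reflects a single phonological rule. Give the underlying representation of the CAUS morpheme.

/-to/

The CAUS suffix surfaces as [-do] and [-to], depending on the final segment of the stem.
By contrast the DAT suffix keeps its initial [d] throughout — that segment must be underlying.
So the underlying form is /-to/, and voiceless stops become voiced after a nasal.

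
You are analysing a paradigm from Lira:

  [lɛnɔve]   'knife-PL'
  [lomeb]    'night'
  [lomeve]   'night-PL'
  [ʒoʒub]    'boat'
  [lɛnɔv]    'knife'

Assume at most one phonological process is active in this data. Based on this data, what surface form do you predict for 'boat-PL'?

[ʒoʒuve]

The root 'night' surfaces as [lomeve] and [lomeb], with a stem-final [v] ~ [b] alternation.
The stem 'knife' ([lɛnɔve], [lɛnɔv]) shows [v] unchanged in both environments, so [v] cannot be basic with [b] derived in isolation.
The alternation reflects intervocalic spirantization: voiced stops become fricatives between vowels. /b/ is underlying.
The one attested form of 'boat', [ʒoʒub], shows underlying /ʒoʒub/. Applying the same rule between vowels gives [ʒoʒuve].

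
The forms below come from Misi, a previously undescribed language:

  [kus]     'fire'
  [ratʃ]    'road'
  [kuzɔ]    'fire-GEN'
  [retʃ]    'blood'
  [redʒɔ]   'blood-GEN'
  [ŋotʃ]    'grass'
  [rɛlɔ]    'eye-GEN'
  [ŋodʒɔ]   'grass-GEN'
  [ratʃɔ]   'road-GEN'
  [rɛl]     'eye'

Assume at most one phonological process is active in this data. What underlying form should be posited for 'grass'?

The root 'grass' surfaces as [ŋotʃ] and [ŋodʒɔ], with a stem-final [tʃ] ~ [dʒ] alternation.
Compare 'road', with invariant [tʃ] in [ratʃ] and [ratʃɔ]: an analysis with underlying /tʃ/ and a rule producing [dʒ] before the GEN suffix would wrongly predict alternation here too.
Therefore /dʒ/ is basic and [tʃ] is derived by word-final obstruent devoicing (voiced obstruents become voiceless word-finally).
The underlying form of 'grass' is therefore /ŋodʒ/.

/ŋodʒ/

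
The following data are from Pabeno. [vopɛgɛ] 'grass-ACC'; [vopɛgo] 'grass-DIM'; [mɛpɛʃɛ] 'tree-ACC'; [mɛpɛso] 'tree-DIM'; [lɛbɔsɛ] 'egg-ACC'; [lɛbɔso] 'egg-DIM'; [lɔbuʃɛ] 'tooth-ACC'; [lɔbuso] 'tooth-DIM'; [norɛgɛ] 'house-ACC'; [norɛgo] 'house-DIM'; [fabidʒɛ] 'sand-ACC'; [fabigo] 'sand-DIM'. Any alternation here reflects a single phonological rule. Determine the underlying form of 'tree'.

In [mɛpɛʃɛ] and [mɛpɛso] the final segment of 'tree' alternates: [ʃ] ~ [s].
But 'egg' keeps [s] in both environments ([lɛbɔsɛ], [lɛbɔso]), so there is no rule changing /s/ to [ʃ] before the ACC suffix.
The alternation reflects depalatalization: palato-alveolar /dʒ/ and /ʃ/ become [g] and [s] when no front vowel follows. /ʃ/ is underlying.

/mɛpɛʃ/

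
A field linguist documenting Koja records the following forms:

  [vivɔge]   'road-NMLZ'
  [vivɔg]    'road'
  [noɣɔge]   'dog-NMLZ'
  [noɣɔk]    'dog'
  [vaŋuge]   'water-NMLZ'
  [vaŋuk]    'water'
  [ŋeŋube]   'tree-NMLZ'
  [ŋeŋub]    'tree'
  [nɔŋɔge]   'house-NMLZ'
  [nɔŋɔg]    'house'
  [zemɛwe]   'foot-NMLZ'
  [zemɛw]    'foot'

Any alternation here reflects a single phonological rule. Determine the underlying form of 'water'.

/vaŋuk/

In [vaŋuge] and [vaŋuk] the final segment of 'water' alternates: [g] ~ [k].
If /g/ were underlying and a rule turned it into [k] in isolation, 'house' would also alternate; but it has [g] in both [nɔŋɔge] and [nɔŋɔg].
So /k/ is underlying, and a rule of intervocalic voicing — voiceless stops become voiced between vowels — gives [g].
The underlying form of 'water' is therefore /vaŋuk/.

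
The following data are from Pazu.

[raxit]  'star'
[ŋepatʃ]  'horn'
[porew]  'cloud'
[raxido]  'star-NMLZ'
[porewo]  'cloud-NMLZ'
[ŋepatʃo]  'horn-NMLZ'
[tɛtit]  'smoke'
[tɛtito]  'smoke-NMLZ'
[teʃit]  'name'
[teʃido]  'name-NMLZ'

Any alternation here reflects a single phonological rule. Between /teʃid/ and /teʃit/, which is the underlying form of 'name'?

/teʃid/

'name' shows [d] ~ [t] at the end of the stem ([teʃido] vs [teʃit]).
If /t/ were underlying and a rule turned it into [d] before the NMLZ suffix, 'smoke' would also alternate; but it has [t] in both [tɛtito] and [tɛtit].
So /d/ is underlying, and a rule of word-final obstruent devoicing — voiced obstruents become voiceless word-finally — gives [t].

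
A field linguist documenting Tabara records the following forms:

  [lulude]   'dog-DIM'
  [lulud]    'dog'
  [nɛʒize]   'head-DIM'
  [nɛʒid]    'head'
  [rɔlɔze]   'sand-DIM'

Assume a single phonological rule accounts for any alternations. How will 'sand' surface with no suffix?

The root 'head' surfaces as [nɛʒize] and [nɛʒid], with a stem-final [z] ~ [d] alternation.
But 'dog' keeps [d] in both environments ([lulude], [lulud]), so there is no rule changing /d/ to [z] before the DIM suffix.
The alternation reflects word-final hardening: voiced fricatives become stops word-finally. /z/ is underlying.
From [rɔlɔze] the stem 'sand' is /rɔlɔz/; word-finally this yields [rɔlɔd].

[rɔlɔd]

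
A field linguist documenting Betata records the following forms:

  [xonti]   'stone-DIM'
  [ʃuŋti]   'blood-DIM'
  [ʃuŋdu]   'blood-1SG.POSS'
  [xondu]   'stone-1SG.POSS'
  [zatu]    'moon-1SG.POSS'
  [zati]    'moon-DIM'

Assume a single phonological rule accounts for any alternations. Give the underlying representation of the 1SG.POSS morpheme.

The 1SG.POSS suffix surfaces as [-du] and [-tu], depending on the final segment of the stem.
The DIM suffix, which begins with [t], is invariant after every stem; so [t] is not altered by any rule here.
So the underlying form is /-du/, and voiced stops become voiceless after a vowel.

/-du/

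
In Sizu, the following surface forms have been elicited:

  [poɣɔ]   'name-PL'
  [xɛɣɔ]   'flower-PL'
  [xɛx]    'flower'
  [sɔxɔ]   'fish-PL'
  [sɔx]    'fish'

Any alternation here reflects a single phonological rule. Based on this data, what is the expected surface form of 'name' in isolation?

The stem for 'flower' ends in [ɣ] in [xɛɣɔ] but [x] in [xɛx].
Compare 'fish', with invariant [x] in [sɔxɔ] and [sɔx]: an analysis with underlying /x/ and a rule producing [ɣ] before the PL suffix would wrongly predict alternation here too.
The underlying segment must be /ɣ/; voiced obstruents become voiceless word-finally, yielding [x] there.
From [poɣɔ] the stem 'name' is /poɣ/; word-finally this yields [pox].

[pox]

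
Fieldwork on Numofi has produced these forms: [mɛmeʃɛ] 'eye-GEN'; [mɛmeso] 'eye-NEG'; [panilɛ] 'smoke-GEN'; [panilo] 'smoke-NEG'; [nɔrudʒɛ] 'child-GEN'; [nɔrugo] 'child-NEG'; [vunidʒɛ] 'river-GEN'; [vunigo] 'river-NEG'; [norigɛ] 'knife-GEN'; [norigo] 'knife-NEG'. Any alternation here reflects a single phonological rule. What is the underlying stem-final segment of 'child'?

'child' shows [dʒ] ~ [g] at the end of the stem ([nɔrudʒɛ] vs [nɔrugo]).
If /g/ were underlying and a rule turned it into [dʒ] before the GEN suffix, 'knife' would also alternate; but it has [g] in both [norigɛ] and [norigo].
The alternation reflects depalatalization: palato-alveolar /dʒ/ and /ʃ/ become [g] and [s] when no front vowel follows. /dʒ/ is underlying.

/dʒ/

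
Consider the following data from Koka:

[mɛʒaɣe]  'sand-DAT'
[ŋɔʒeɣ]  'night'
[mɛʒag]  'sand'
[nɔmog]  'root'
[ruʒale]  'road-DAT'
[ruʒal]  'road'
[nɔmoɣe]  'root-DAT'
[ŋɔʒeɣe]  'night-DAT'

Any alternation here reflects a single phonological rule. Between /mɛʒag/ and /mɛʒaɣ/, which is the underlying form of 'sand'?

In [mɛʒag] and [mɛʒaɣe] the final segment of 'sand' alternates: [g] ~ [ɣ].
The stem 'night' ([ŋɔʒeɣ], [ŋɔʒeɣe]) shows [ɣ] unchanged in both environments, so [ɣ] cannot be basic with [g] derived in isolation.
Therefore /g/ is basic and [ɣ] is derived by intervocalic spirantization (voiced stops become fricatives between vowels).

/mɛʒag/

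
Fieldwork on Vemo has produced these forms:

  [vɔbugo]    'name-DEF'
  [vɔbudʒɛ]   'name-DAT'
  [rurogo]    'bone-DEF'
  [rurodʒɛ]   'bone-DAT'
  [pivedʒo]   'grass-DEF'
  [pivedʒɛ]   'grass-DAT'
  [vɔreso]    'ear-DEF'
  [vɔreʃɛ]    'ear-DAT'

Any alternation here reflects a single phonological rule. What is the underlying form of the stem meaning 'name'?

The stem for 'name' ends in [g] in [vɔbugo] but [dʒ] in [vɔbudʒɛ].
If /dʒ/ were underlying and a rule turned it into [g] before the DEF suffix, 'grass' would also alternate; but it has [dʒ] in both [pivedʒo] and [pivedʒɛ].
The alternation reflects palatalization before a front vowel: /g/ and /s/ become palato-alveolar [dʒ] and [ʃ] before a front vowel. /g/ is underlying.

/vɔbug/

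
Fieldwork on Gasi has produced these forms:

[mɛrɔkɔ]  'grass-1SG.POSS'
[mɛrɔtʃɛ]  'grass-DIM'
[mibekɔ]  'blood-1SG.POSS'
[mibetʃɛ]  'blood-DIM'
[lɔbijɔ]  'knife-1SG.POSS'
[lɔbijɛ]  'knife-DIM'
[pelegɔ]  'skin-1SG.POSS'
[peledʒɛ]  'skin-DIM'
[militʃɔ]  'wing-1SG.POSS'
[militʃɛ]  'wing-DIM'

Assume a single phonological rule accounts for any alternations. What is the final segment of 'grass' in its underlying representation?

In [mɛrɔkɔ] and [mɛrɔtʃɛ] the final segment of 'grass' alternates: [k] ~ [tʃ].
The stem 'wing' ([militʃɔ], [militʃɛ]) shows [tʃ] unchanged in both environments, so [tʃ] cannot be basic with [k] derived before the 1SG.POSS suffix.
Therefore /k/ is basic and [tʃ] is derived by palatalization before a front vowel (/k/ and /g/ become palato-alveolar [tʃ] and [dʒ] before a front vowel).

/k/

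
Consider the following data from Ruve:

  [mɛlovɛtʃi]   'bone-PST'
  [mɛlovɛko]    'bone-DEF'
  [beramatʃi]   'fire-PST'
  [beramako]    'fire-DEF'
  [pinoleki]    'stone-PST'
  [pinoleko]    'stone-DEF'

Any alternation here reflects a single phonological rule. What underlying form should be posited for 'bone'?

The root 'bone' surfaces as [mɛlovɛtʃi] and [mɛlovɛko], with a stem-final [tʃ] ~ [k] alternation.
Compare 'stone', with invariant [k] in [pinoleki] and [pinoleko]: an analysis with underlying /k/ and a rule producing [tʃ] before the PST suffix would wrongly predict alternation here too.
Therefore /tʃ/ is basic and [k] is derived by depalatalization (palato-alveolar /tʃ/ becomes [k] when no front vowel follows).

/mɛlovɛtʃ/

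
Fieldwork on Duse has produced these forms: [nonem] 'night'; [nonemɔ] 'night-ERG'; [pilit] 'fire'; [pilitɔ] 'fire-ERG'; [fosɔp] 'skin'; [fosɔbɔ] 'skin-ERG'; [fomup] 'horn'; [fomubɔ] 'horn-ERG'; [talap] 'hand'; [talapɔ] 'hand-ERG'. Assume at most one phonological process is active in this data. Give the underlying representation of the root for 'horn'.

The stem for 'horn' ends in [p] in [fomup] but [b] in [fomubɔ].
If /p/ were underlying and a rule turned it into [b] before the ERG suffix, 'hand' would also alternate; but it has [p] in both [talap] and [talapɔ].
Therefore /b/ is basic and [p] is derived by word-final obstruent devoicing (voiced obstruents become voiceless word-finally).
So 'horn' = /fomub/.

/fomub/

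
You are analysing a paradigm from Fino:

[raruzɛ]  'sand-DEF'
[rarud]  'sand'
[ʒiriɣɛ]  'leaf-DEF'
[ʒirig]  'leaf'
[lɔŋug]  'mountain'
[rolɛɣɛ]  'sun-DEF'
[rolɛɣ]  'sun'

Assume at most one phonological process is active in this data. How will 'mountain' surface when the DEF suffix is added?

In [ʒiriɣɛ] and [ʒirig] the final segment of 'leaf' alternates: [ɣ] ~ [g].
Compare 'sun', with invariant [ɣ] in [rolɛɣɛ] and [rolɛɣ]: an analysis with underlying /ɣ/ and a rule producing [g] in isolation would wrongly predict alternation here too.
Therefore /g/ is basic and [ɣ] is derived by intervocalic spirantization (voiced stops become fricatives between vowels).
The one attested form of 'mountain', [lɔŋug], shows underlying /lɔŋug/. Applying the same rule between vowels gives [lɔŋuɣɛ].

[lɔŋuɣɛ]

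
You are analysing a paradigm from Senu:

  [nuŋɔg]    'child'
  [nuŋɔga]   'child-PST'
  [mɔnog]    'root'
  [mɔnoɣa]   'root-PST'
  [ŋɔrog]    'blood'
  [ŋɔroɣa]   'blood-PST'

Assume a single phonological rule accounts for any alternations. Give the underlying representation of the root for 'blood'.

The stem for 'blood' ends in [g] in [ŋɔrog] but [ɣ] in [ŋɔroɣa].
Compare 'child', with invariant [g] in [nuŋɔg] and [nuŋɔga]: an analysis with underlying /g/ and a rule producing [ɣ] before the PST suffix would wrongly predict alternation here too.
The underlying segment must be /ɣ/; voiced fricatives become stops word-finally, yielding [g] there.

/ŋɔroɣ/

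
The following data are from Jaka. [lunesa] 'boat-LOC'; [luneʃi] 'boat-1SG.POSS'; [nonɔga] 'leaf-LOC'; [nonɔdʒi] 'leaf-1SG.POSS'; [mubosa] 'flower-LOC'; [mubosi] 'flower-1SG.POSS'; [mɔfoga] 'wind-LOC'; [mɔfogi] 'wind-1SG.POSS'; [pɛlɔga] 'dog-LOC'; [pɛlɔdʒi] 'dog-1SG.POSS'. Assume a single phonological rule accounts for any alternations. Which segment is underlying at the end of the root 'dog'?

The stem for 'dog' ends in [g] in [pɛlɔga] but [dʒ] in [pɛlɔdʒi].
If /g/ were underlying and a rule turned it into [dʒ] before the 1SG.POSS suffix, 'wind' would also alternate; but it has [g] in both [mɔfoga] and [mɔfogi].
The underlying segment must be /dʒ/; palato-alveolar /dʒ/ and /ʃ/ become [g] and [s] when no front vowel follows, yielding [g] there.

/dʒ/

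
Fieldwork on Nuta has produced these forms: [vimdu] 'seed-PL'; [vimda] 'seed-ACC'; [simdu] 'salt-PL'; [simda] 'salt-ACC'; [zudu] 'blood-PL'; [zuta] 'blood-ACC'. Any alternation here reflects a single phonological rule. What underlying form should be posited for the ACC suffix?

/-ta/

The ACC suffix surfaces as [-da] and [-ta], depending on the final segment of the stem.
By contrast the PL suffix keeps its initial [d] throughout — that segment must be underlying.
So the underlying form is /-ta/, and voiceless stops become voiced after a nasal.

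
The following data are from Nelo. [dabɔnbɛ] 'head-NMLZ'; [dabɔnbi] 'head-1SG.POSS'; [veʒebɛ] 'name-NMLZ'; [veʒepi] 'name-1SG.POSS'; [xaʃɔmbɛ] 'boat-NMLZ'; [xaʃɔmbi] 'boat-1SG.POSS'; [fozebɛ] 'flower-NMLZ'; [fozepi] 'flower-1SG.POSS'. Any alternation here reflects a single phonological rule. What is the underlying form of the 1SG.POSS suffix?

The 1SG.POSS morpheme has two allomorphs, [-bi] and [-pi].
By contrast the NMLZ suffix keeps its initial [b] throughout — that segment must be underlying.
The 1SG.POSS suffix is therefore /-pi/ underlyingly, with post-nasal voicing: voiceless stops become voiced after a nasal.

/-pi/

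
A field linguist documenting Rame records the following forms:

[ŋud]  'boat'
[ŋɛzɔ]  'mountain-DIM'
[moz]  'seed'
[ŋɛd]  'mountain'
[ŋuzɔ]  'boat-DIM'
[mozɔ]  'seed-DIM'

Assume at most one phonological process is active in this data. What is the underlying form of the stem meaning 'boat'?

In [ŋuzɔ] and [ŋud] the final segment of 'boat' alternates: [z] ~ [d].
If /z/ were underlying and a rule turned it into [d] in isolation, 'seed' would also alternate; but it has [z] in both [mozɔ] and [moz].
The underlying segment must be /d/; voiced stops become fricatives between vowels, yielding [z] there.

/ŋud/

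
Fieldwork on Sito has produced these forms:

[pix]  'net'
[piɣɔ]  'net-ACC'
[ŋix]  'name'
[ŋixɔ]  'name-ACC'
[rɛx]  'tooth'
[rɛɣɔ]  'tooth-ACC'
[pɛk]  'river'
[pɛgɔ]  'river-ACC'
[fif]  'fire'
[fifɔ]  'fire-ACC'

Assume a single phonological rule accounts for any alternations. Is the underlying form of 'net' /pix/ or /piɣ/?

/piɣ/

The stem for 'net' ends in [x] in [pix] but [ɣ] in [piɣɔ].
But 'name' keeps [x] in both environments ([ŋix], [ŋixɔ]), so there is no rule changing /x/ to [ɣ] before the ACC suffix.
The alternation reflects word-final obstruent devoicing: voiced obstruents become voiceless word-finally. /ɣ/ is underlying.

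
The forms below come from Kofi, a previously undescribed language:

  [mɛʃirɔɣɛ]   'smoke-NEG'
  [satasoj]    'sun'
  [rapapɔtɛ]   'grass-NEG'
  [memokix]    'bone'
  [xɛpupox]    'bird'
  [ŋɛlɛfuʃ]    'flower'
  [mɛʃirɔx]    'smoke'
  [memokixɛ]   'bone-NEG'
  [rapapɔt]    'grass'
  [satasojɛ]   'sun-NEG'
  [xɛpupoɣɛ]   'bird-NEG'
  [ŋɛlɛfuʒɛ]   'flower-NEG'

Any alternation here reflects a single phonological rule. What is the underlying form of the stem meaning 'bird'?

In [xɛpupoɣɛ] and [xɛpupox] the final segment of 'bird' alternates: [ɣ] ~ [x].
The stem 'bone' ([memokixɛ], [memokix]) shows [x] unchanged in both environments, so [x] cannot be basic with [ɣ] derived before the NEG suffix.
The alternation reflects word-final obstruent devoicing: voiced obstruents become voiceless word-finally. /ɣ/ is underlying.
The underlying form of 'bird' is therefore /xɛpupoɣ/.

/xɛpupoɣ/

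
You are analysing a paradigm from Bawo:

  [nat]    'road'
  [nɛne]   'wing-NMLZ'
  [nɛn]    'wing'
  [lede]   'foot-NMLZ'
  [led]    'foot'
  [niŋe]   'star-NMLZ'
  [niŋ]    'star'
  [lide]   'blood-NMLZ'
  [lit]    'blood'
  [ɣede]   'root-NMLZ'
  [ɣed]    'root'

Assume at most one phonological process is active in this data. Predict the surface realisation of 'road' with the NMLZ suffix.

[nade]

In [lide] and [lit] the final segment of 'blood' alternates: [d] ~ [t].
If /d/ were underlying and a rule turned it into [t] in isolation, 'foot' would also alternate; but it has [d] in both [lede] and [led].
Therefore /t/ is basic and [d] is derived by intervocalic voicing (voiceless stops become voiced between vowels).
From [nat] the stem 'road' is /nat/; between vowels this yields [nade].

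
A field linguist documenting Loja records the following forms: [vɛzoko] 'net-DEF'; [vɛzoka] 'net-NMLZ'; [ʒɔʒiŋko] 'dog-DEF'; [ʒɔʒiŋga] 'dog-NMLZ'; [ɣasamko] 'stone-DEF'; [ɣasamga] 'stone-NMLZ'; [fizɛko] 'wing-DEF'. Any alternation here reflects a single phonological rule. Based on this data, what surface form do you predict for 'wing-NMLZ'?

The NMLZ suffix surfaces as [-ga] and [-ka], depending on the final segment of the stem.
By contrast the DEF suffix keeps its initial [k] throughout — that segment must be underlying.
The NMLZ suffix is therefore /-ga/ underlyingly, with post-vocalic devoicing: voiced stops become voiceless after a vowel.
After 'wing', which ends in a vowel, the suffix surfaces as [-ka], giving [fizɛka].

[fizɛka]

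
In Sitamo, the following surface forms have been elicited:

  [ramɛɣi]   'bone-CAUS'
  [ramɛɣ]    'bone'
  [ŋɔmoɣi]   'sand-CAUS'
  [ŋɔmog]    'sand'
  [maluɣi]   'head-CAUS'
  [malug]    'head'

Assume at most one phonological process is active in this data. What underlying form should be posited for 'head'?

/malug/

In [maluɣi] and [malug] the final segment of 'head' alternates: [ɣ] ~ [g].
Compare 'bone', with invariant [ɣ] in [ramɛɣi] and [ramɛɣ]: an analysis with underlying /ɣ/ and a rule producing [g] in isolation would wrongly predict alternation here too.
Therefore /g/ is basic and [ɣ] is derived by intervocalic spirantization (voiced stops become fricatives between vowels).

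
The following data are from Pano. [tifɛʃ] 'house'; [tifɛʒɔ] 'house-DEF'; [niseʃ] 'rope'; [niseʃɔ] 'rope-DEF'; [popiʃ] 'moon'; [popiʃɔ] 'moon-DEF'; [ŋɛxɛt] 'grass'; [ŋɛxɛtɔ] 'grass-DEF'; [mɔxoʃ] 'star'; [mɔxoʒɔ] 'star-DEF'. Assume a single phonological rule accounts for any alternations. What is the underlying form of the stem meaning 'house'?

/tifɛʒ/

The root 'house' surfaces as [tifɛʃ] and [tifɛʒɔ], with a stem-final [ʃ] ~ [ʒ] alternation.
If /ʃ/ were underlying and a rule turned it into [ʒ] before the DEF suffix, 'moon' would also alternate; but it has [ʃ] in both [popiʃ] and [popiʃɔ].
The alternation reflects word-final obstruent devoicing: voiced obstruents become voiceless word-finally. /ʒ/ is underlying.
So 'house' = /tifɛʒ/.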